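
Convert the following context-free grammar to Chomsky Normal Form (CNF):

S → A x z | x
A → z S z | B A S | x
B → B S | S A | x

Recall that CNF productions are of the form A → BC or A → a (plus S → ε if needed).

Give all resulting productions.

TX → x; TZ → z; S → x; A → x; B → x; S → A X0; X0 → TX TZ; A → TZ X1; X1 → S TZ; A → B X2; X2 → A S; B → B S; B → S A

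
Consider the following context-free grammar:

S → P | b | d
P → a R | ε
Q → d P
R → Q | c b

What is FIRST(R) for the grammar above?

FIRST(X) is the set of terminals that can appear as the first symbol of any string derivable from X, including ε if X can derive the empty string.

We compute FIRST(R) using the standard algorithm.
FIRST(P) = {a, ε}
FIRST(Q) = {d}
FIRST(R) = {c, d}
FIRST(S) = {a, b, d, ε}
Therefore, FIRST(R) = {c, d}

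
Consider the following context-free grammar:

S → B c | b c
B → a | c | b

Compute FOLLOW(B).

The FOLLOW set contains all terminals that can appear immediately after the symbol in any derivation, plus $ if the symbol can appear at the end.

We compute FOLLOW(B) using the standard algorithm.
FOLLOW(S) starts with {$}.
FIRST(B) = {a, b, c}
FIRST(S) = {a, b, c}
FOLLOW(B) = {c}
FOLLOW(S) = {$}
Therefore, FOLLOW(B) = {c}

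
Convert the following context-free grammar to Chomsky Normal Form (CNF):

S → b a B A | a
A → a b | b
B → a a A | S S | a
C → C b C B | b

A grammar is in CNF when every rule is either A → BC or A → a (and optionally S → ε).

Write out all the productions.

TB → b; TA → a; S → a; A → b; B → a; C → b; S → TB X0; X0 → TA X1; X1 → B A; A → TA TB; B → TA X2; X2 → TA A; B → S S; C → C X3; X3 → TB X4; X4 → C B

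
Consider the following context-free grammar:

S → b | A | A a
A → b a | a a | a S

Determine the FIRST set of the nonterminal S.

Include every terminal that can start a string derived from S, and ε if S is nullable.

We compute FIRST(S) using the standard algorithm.
FIRST(A) = {a, b}
FIRST(S) = {a, b}
Therefore, FIRST(S) = {a, b}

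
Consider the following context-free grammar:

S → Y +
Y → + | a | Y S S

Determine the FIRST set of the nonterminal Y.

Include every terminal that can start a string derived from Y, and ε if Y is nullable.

We compute FIRST(Y) using the standard algorithm.
FIRST(S) = {+, a}
FIRST(Y) = {+, a}
Therefore, FIRST(Y) = {+, a}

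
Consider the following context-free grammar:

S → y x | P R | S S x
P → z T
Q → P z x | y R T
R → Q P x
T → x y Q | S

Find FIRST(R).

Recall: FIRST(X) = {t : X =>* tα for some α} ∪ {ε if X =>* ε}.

We compute FIRST(R) using the standard algorithm.
FIRST(P) = {z}
FIRST(Q) = {y, z}
FIRST(R) = {y, z}
FIRST(S) = {y, z}
FIRST(T) = {x, y, z}
Therefore, FIRST(R) = {y, z}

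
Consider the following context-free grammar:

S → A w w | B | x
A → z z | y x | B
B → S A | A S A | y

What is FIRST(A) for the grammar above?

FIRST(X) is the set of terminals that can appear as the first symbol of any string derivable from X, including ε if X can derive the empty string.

We compute FIRST(A) using the standard algorithm.
FIRST(A) = {x, y, z}
FIRST(B) = {x, y, z}
FIRST(S) = {x, y, z}
Therefore, FIRST(A) = {x, y, z}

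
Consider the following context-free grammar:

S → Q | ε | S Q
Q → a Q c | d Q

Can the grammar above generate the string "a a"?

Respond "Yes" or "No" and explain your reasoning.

No - no valid derivation exists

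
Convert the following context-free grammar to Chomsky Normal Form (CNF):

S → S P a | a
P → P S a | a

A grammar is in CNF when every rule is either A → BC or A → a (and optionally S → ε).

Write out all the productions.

TA → a; S → a; P → a; S → S X0; X0 → P TA; P → P X1; X1 → S TA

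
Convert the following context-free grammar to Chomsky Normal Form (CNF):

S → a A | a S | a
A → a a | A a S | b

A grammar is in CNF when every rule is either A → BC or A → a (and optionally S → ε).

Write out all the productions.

TA → a; S → a; A → b; S → TA A; S → TA S; A → TA TA; A → A X0; X0 → TA S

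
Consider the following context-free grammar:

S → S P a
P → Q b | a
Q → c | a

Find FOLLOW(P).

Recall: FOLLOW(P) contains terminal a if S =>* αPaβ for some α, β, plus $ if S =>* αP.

We compute FOLLOW(P) using the standard algorithm.
FOLLOW(S) starts with {$}.
FIRST(P) = {a, c}
FIRST(Q) = {a, c}
FIRST(S) = {}
FOLLOW(P) = {a}
FOLLOW(Q) = {b}
FOLLOW(S) = {$, a, c}
Therefore, FOLLOW(P) = {a}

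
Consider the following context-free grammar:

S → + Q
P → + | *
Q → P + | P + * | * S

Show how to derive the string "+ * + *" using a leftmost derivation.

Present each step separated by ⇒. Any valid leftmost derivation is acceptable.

S ⇒ + Q ⇒ + P + * ⇒ + * + *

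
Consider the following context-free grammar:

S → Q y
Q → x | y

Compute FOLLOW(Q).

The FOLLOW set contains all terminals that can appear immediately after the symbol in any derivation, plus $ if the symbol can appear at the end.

We compute FOLLOW(Q) using the standard algorithm.
FOLLOW(S) starts with {$}.
FIRST(Q) = {x, y}
FIRST(S) = {x, y}
FOLLOW(Q) = {y}
FOLLOW(S) = {$}
Therefore, FOLLOW(Q) = {y}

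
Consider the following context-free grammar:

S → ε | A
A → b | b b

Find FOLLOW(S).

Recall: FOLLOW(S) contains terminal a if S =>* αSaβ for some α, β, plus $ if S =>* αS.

We compute FOLLOW(S) using the standard algorithm.
FOLLOW(S) starts with {$}.
FIRST(A) = {b}
FIRST(S) = {b, ε}
FOLLOW(A) = {$}
FOLLOW(S) = {$}
Therefore, FOLLOW(S) = {$}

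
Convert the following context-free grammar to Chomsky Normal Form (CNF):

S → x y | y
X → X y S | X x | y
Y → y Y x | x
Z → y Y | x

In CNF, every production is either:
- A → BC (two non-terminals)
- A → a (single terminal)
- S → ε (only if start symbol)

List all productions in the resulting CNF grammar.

TX → x; TY → y; S → y; X → y; Y → x; Z → x; S → TX TY; X → X X0; X0 → TY S; X → X TX; Y → TY X1; X1 → Y TX; Z → TY Y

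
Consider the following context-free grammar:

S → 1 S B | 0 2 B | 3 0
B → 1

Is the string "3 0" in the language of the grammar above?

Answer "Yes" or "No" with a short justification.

Yes - a valid derivation exists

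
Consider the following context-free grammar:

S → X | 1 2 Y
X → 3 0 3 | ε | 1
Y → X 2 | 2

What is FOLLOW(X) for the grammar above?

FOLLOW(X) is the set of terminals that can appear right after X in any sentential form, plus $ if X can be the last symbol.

We compute FOLLOW(X) using the standard algorithm.
FOLLOW(S) starts with {$}.
FIRST(S) = {1, 3, ε}
FIRST(X) = {1, 3, ε}
FIRST(Y) = {1, 2, 3}
FOLLOW(S) = {$}
FOLLOW(X) = {$, 2}
FOLLOW(Y) = {$}
Therefore, FOLLOW(X) = {$, 2}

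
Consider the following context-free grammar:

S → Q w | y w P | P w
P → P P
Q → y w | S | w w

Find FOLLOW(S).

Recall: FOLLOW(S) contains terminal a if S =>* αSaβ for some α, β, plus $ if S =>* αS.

We compute FOLLOW(S) using the standard algorithm.
FOLLOW(S) starts with {$}.
FIRST(P) = {}
FIRST(Q) = {w, y}
FIRST(S) = {w, y}
FOLLOW(P) = {$, w}
FOLLOW(Q) = {w}
FOLLOW(S) = {$, w}
Therefore, FOLLOW(S) = {$, w}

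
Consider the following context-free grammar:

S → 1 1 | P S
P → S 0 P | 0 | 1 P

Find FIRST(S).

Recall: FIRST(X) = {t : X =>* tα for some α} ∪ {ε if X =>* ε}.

We compute FIRST(S) using the standard algorithm.
FIRST(P) = {0, 1}
FIRST(S) = {0, 1}
Therefore, FIRST(S) = {0, 1}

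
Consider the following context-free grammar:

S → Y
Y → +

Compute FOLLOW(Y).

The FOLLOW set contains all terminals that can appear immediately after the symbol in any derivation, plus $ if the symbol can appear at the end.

We compute FOLLOW(Y) using the standard algorithm.
FOLLOW(S) starts with {$}.
FIRST(S) = {+}
FIRST(Y) = {+}
FOLLOW(S) = {$}
FOLLOW(Y) = {$}
Therefore, FOLLOW(Y) = {$}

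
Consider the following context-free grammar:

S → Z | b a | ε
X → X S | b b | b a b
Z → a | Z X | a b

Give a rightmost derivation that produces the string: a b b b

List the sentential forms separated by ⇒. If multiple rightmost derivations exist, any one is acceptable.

S ⇒ Z ⇒ Z X ⇒ Z b b ⇒ a b b b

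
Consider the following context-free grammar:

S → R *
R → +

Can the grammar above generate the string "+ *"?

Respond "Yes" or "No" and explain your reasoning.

Yes - a valid derivation exists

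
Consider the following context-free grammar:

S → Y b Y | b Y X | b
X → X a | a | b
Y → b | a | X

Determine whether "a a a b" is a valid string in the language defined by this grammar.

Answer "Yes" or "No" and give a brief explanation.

No - no valid derivation exists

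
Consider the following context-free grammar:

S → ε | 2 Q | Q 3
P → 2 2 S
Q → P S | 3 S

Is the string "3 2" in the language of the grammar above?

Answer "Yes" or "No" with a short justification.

No - no valid derivation exists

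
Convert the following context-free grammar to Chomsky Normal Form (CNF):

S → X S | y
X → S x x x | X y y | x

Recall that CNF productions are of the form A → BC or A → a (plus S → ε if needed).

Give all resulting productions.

S → y; TX → x; TY → y; X → x; S → X S; X → S X0; X0 → TX X1; X1 → TX TX; X → X X2; X2 → TY TY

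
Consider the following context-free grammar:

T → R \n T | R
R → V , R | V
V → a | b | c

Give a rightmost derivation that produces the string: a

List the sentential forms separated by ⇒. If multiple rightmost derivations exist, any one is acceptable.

T ⇒ R ⇒ V ⇒ a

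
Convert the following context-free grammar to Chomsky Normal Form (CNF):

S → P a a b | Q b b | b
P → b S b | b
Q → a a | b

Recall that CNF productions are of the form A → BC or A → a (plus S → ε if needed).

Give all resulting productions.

TA → a; TB → b; S → b; P → b; Q → b; S → P X0; X0 → TA X1; X1 → TA TB; S → Q X2; X2 → TB TB; P → TB X3; X3 → S TB; Q → TA TA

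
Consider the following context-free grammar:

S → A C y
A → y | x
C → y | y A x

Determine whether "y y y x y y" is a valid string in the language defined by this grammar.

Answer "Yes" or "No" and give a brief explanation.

No - no valid derivation exists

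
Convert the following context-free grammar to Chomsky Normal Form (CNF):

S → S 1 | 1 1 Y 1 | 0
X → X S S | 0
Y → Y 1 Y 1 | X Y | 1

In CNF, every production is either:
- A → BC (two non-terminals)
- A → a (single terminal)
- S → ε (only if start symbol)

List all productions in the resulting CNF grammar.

T1 → 1; S → 0; X → 0; Y → 1; S → S T1; S → T1 X0; X0 → T1 X1; X1 → Y T1; X → X X2; X2 → S S; Y → Y X3; X3 → T1 X4; X4 → Y T1; Y → X Y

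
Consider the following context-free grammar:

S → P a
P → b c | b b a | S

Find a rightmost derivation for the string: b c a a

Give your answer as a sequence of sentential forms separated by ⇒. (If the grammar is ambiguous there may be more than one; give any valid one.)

S ⇒ P a ⇒ S a ⇒ P a a ⇒ b c a a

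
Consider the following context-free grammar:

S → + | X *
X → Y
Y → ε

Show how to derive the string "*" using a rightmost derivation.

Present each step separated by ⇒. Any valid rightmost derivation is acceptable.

S ⇒ X * ⇒ Y * ⇒ *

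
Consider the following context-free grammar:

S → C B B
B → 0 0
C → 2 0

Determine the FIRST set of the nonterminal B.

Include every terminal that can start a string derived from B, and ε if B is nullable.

We compute FIRST(B) using the standard algorithm.
FIRST(B) = {0}
FIRST(C) = {2}
FIRST(S) = {2}
Therefore, FIRST(B) = {0}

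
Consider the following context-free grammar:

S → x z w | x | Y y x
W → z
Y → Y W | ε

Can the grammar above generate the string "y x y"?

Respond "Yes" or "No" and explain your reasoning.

No - no valid derivation exists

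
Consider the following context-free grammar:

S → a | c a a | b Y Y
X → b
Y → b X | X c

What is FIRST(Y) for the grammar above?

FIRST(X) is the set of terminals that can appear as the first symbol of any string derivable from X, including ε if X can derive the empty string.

We compute FIRST(Y) using the standard algorithm.
FIRST(S) = {a, b, c}
FIRST(X) = {b}
FIRST(Y) = {b}
Therefore, FIRST(Y) = {b}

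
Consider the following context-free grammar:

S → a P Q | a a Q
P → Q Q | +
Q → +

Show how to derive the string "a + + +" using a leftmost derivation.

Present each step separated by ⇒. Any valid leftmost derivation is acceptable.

S ⇒ a P Q ⇒ a Q Q Q ⇒ a + Q Q ⇒ a + + Q ⇒ a + + +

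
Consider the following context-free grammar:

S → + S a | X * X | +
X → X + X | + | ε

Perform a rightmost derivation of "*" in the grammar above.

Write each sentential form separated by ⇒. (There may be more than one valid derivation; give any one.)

S ⇒ X * X ⇒ X * ⇒ *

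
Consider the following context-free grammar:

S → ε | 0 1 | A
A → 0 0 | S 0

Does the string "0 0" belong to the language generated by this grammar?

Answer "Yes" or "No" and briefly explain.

Yes - a valid derivation exists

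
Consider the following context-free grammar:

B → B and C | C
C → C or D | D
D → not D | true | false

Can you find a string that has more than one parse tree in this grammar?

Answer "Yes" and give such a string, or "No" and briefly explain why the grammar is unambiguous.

No - the grammar is unambiguous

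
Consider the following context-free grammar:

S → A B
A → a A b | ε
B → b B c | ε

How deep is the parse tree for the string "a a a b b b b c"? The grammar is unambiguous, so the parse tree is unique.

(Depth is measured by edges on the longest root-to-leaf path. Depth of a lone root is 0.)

5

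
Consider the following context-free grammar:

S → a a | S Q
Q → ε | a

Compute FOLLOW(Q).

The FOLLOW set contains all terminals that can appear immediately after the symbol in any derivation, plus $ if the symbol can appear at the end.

We compute FOLLOW(Q) using the standard algorithm.
FOLLOW(S) starts with {$}.
FIRST(Q) = {a, ε}
FIRST(S) = {a}
FOLLOW(Q) = {$, a}
FOLLOW(S) = {$, a}
Therefore, FOLLOW(Q) = {$, a}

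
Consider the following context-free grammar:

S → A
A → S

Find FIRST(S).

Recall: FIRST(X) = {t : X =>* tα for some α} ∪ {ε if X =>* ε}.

We compute FIRST(S) using the standard algorithm.
FIRST(A) = {}
FIRST(S) = {}
Therefore, FIRST(S) = {}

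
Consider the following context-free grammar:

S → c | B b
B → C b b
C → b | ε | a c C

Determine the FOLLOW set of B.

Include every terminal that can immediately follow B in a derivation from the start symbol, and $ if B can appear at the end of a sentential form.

We compute FOLLOW(B) using the standard algorithm.
FOLLOW(S) starts with {$}.
FIRST(B) = {a, b}
FIRST(C) = {a, b, ε}
FIRST(S) = {a, b, c}
FOLLOW(B) = {b}
FOLLOW(C) = {b}
FOLLOW(S) = {$}
Therefore, FOLLOW(B) = {b}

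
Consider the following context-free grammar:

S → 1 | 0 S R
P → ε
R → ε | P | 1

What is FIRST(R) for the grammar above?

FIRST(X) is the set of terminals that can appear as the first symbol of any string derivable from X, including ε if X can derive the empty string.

We compute FIRST(R) using the standard algorithm.
FIRST(P) = {ε}
FIRST(R) = {1, ε}
FIRST(S) = {0, 1}
Therefore, FIRST(R) = {1, ε}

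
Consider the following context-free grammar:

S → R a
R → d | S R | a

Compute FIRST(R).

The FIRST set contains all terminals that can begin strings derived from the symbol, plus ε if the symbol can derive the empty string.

We compute FIRST(R) using the standard algorithm.
FIRST(R) = {a, d}
FIRST(S) = {a, d}
Therefore, FIRST(R) = {a, d}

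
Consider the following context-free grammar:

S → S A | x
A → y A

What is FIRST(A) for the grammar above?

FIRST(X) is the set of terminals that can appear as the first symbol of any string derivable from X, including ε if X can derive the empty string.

We compute FIRST(A) using the standard algorithm.
FIRST(A) = {y}
FIRST(S) = {x}
Therefore, FIRST(A) = {y}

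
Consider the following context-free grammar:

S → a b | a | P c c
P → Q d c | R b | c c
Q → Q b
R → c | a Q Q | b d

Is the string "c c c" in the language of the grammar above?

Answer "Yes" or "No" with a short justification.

No - no valid derivation exists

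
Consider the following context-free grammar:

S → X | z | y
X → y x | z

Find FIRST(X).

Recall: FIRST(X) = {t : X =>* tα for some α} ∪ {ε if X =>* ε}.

We compute FIRST(X) using the standard algorithm.
FIRST(S) = {y, z}
FIRST(X) = {y, z}
Therefore, FIRST(X) = {y, z}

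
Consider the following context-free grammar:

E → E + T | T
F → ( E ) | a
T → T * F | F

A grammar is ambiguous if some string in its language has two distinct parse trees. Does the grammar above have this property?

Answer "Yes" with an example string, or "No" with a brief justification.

No - the grammar is unambiguous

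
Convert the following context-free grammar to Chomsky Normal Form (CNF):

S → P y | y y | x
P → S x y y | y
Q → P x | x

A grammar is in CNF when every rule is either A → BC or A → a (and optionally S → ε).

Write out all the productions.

TY → y; S → x; TX → x; P → y; Q → x; S → P TY; S → TY TY; P → S X0; X0 → TX X1; X1 → TY TY; Q → P TX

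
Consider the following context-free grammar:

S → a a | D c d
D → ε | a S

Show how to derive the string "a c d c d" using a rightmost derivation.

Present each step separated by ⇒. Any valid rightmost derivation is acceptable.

S ⇒ D c d ⇒ a S c d ⇒ a D c d c d ⇒ a c d c d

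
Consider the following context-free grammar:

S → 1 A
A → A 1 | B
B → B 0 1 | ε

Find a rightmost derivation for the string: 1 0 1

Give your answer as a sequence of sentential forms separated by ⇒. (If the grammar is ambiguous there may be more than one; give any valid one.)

S ⇒ 1 A ⇒ 1 B ⇒ 1 B 0 1 ⇒ 1 0 1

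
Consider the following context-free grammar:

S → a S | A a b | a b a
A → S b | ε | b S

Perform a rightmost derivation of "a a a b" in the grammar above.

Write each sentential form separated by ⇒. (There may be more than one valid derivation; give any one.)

S ⇒ a S ⇒ a a S ⇒ a a A a b ⇒ a a a b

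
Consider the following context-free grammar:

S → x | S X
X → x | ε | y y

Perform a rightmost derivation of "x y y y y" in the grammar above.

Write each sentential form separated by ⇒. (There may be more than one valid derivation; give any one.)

S ⇒ S X ⇒ S y y ⇒ S X y y ⇒ S y y y y ⇒ x y y y y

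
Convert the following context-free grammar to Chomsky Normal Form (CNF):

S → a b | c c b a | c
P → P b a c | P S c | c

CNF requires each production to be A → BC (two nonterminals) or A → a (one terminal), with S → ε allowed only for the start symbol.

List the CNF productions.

TA → a; TB → b; TC → c; S → c; P → c; S → TA TB; S → TC X0; X0 → TC X1; X1 → TB TA; P → P X2; X2 → TB X3; X3 → TA TC; P → P X4; X4 → S TC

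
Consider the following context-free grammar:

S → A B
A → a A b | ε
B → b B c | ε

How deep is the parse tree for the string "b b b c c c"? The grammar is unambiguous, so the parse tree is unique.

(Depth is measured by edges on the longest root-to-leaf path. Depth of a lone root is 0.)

5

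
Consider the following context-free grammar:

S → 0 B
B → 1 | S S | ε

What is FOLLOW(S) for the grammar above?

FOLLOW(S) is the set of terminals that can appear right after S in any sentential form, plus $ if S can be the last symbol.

We compute FOLLOW(S) using the standard algorithm.
FOLLOW(S) starts with {$}.
FIRST(B) = {0, 1, ε}
FIRST(S) = {0}
FOLLOW(B) = {$, 0}
FOLLOW(S) = {$, 0}
Therefore, FOLLOW(S) = {$, 0}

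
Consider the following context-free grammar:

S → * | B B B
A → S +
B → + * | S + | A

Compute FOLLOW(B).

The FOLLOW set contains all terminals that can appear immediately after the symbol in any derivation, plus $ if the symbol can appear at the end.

We compute FOLLOW(B) using the standard algorithm.
FOLLOW(S) starts with {$}.
FIRST(A) = {*, +}
FIRST(B) = {*, +}
FIRST(S) = {*, +}
FOLLOW(A) = {$, *, +}
FOLLOW(B) = {$, *, +}
FOLLOW(S) = {$, +}
Therefore, FOLLOW(B) = {$, *, +}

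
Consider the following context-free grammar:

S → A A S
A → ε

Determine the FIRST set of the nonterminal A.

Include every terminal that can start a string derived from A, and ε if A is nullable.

We compute FIRST(A) using the standard algorithm.
FIRST(A) = {ε}
FIRST(S) = {}
Therefore, FIRST(A) = {ε}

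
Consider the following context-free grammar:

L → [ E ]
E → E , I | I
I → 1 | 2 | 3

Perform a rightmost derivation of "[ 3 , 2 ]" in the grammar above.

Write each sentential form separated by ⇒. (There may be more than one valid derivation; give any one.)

L ⇒ [ E ] ⇒ [ E , I ] ⇒ [ E , 2 ] ⇒ [ I , 2 ] ⇒ [ 3 , 2 ]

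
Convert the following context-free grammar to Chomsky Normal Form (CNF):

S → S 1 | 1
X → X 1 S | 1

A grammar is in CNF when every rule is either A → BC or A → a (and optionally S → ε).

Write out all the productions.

T1 → 1; S → 1; X → 1; S → S T1; X → X X0; X0 → T1 S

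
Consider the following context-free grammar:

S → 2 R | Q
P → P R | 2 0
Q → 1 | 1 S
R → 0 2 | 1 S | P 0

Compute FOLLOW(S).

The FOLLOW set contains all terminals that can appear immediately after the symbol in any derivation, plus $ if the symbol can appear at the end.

We compute FOLLOW(S) using the standard algorithm.
FOLLOW(S) starts with {$}.
FIRST(P) = {2}
FIRST(Q) = {1}
FIRST(R) = {0, 1, 2}
FIRST(S) = {1, 2}
FOLLOW(P) = {0, 1, 2}
FOLLOW(Q) = {$, 0, 1, 2}
FOLLOW(R) = {$, 0, 1, 2}
FOLLOW(S) = {$, 0, 1, 2}
Therefore, FOLLOW(S) = {$, 0, 1, 2}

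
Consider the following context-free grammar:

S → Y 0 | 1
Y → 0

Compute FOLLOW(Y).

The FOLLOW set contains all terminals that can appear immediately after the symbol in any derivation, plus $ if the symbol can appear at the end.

We compute FOLLOW(Y) using the standard algorithm.
FOLLOW(S) starts with {$}.
FIRST(S) = {0, 1}
FIRST(Y) = {0}
FOLLOW(S) = {$}
FOLLOW(Y) = {0}
Therefore, FOLLOW(Y) = {0}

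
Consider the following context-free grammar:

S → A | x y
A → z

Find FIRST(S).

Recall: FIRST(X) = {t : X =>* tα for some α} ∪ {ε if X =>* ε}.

We compute FIRST(S) using the standard algorithm.
FIRST(A) = {z}
FIRST(S) = {x, z}
Therefore, FIRST(S) = {x, z}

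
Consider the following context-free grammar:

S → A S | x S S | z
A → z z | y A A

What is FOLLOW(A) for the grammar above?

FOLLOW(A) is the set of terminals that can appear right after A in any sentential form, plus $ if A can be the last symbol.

We compute FOLLOW(A) using the standard algorithm.
FOLLOW(S) starts with {$}.
FIRST(A) = {y, z}
FIRST(S) = {x, y, z}
FOLLOW(A) = {x, y, z}
FOLLOW(S) = {$, x, y, z}
Therefore, FOLLOW(A) = {x, y, z}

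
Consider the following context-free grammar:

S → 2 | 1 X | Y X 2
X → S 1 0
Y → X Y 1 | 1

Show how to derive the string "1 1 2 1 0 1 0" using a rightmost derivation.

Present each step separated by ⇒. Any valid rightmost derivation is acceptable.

S ⇒ 1 X ⇒ 1 S 1 0 ⇒ 1 1 X 1 0 ⇒ 1 1 S 1 0 1 0 ⇒ 1 1 2 1 0 1 0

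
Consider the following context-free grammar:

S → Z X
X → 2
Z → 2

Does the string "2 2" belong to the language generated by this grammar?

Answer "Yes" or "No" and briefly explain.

Yes - a valid derivation exists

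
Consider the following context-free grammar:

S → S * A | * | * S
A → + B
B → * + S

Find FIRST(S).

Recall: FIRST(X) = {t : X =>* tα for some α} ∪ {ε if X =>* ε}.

We compute FIRST(S) using the standard algorithm.
FIRST(A) = {+}
FIRST(B) = {*}
FIRST(S) = {*}
Therefore, FIRST(S) = {*}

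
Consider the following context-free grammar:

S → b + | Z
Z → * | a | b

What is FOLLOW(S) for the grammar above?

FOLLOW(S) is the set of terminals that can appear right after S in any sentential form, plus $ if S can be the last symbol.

We compute FOLLOW(S) using the standard algorithm.
FOLLOW(S) starts with {$}.
FIRST(S) = {*, a, b}
FIRST(Z) = {*, a, b}
FOLLOW(S) = {$}
FOLLOW(Z) = {$}
Therefore, FOLLOW(S) = {$}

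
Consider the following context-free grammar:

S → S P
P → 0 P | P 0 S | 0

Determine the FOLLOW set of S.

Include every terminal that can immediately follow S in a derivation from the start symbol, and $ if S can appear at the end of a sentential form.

We compute FOLLOW(S) using the standard algorithm.
FOLLOW(S) starts with {$}.
FIRST(P) = {0}
FIRST(S) = {}
FOLLOW(P) = {$, 0}
FOLLOW(S) = {$, 0}
Therefore, FOLLOW(S) = {$, 0}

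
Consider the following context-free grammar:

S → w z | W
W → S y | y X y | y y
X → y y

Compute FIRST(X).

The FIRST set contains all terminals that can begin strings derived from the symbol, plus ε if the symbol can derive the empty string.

We compute FIRST(X) using the standard algorithm.
FIRST(S) = {w, y}
FIRST(W) = {w, y}
FIRST(X) = {y}
Therefore, FIRST(X) = {y}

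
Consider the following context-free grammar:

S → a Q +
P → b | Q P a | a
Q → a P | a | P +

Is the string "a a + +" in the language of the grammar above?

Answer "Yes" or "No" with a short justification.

Yes - a valid derivation exists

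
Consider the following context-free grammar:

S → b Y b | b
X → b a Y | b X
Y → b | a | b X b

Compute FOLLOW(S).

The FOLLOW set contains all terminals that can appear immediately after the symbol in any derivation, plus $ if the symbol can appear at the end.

We compute FOLLOW(S) using the standard algorithm.
FOLLOW(S) starts with {$}.
FIRST(S) = {b}
FIRST(X) = {b}
FIRST(Y) = {a, b}
FOLLOW(S) = {$}
FOLLOW(X) = {b}
FOLLOW(Y) = {b}
Therefore, FOLLOW(S) = {$}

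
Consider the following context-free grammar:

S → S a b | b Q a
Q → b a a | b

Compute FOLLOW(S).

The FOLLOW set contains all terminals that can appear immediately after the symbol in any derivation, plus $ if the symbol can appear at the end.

We compute FOLLOW(S) using the standard algorithm.
FOLLOW(S) starts with {$}.
FIRST(Q) = {b}
FIRST(S) = {b}
FOLLOW(Q) = {a}
FOLLOW(S) = {$, a}
Therefore, FOLLOW(S) = {$, a}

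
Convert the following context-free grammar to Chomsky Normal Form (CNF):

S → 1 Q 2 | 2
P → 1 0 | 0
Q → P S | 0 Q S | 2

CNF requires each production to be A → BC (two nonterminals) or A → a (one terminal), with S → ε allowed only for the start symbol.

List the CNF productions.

T1 → 1; T2 → 2; S → 2; T0 → 0; P → 0; Q → 2; S → T1 X0; X0 → Q T2; P → T1 T0; Q → P S; Q → T0 X1; X1 → Q S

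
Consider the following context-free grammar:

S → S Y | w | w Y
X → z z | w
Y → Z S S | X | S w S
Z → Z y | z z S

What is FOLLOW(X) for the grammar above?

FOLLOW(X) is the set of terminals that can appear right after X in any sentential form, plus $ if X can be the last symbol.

We compute FOLLOW(X) using the standard algorithm.
FOLLOW(S) starts with {$}.
FIRST(S) = {w}
FIRST(X) = {w, z}
FIRST(Y) = {w, z}
FIRST(Z) = {z}
FOLLOW(S) = {$, w, y, z}
FOLLOW(X) = {$, w, y, z}
FOLLOW(Y) = {$, w, y, z}
FOLLOW(Z) = {w, y}
Therefore, FOLLOW(X) = {$, w, y, z}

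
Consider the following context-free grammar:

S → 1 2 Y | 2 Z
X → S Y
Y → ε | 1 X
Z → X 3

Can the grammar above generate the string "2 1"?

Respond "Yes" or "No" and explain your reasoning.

No - no valid derivation exists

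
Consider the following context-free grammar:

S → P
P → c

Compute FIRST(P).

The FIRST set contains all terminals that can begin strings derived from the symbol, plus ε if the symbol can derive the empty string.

We compute FIRST(P) using the standard algorithm.
FIRST(P) = {c}
FIRST(S) = {c}
Therefore, FIRST(P) = {c}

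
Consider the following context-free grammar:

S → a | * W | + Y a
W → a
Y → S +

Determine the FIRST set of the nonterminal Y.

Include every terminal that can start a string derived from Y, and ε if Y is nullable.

We compute FIRST(Y) using the standard algorithm.
FIRST(S) = {*, +, a}
FIRST(W) = {a}
FIRST(Y) = {*, +, a}
Therefore, FIRST(Y) = {*, +, a}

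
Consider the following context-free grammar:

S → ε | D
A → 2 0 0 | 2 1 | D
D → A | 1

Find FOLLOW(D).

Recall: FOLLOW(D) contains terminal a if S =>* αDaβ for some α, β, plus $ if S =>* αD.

We compute FOLLOW(D) using the standard algorithm.
FOLLOW(S) starts with {$}.
FIRST(A) = {1, 2}
FIRST(D) = {1, 2}
FIRST(S) = {1, 2, ε}
FOLLOW(A) = {$}
FOLLOW(D) = {$}
FOLLOW(S) = {$}
Therefore, FOLLOW(D) = {$}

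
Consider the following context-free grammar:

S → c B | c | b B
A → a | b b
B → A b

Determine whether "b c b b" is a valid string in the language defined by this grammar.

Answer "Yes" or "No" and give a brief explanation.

No - no valid derivation exists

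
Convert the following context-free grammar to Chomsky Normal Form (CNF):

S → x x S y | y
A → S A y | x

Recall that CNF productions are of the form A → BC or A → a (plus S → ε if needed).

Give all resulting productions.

TX → x; TY → y; S → y; A → x; S → TX X0; X0 → TX X1; X1 → S TY; A → S X2; X2 → A TY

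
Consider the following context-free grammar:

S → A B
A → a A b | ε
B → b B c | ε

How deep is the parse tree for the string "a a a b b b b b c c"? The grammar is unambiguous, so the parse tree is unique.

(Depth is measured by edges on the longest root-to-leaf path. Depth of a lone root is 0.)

5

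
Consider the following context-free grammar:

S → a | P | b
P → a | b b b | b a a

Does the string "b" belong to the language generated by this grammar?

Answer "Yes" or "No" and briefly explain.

Yes - a valid derivation exists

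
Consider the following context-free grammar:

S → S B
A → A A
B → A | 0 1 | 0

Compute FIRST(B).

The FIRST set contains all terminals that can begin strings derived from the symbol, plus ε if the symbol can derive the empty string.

We compute FIRST(B) using the standard algorithm.
FIRST(A) = {}
FIRST(B) = {0}
FIRST(S) = {}
Therefore, FIRST(B) = {0}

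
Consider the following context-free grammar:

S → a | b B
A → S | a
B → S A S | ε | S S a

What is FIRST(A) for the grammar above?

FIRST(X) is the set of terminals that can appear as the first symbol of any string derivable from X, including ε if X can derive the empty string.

We compute FIRST(A) using the standard algorithm.
FIRST(A) = {a, b}
FIRST(B) = {a, b, ε}
FIRST(S) = {a, b}
Therefore, FIRST(A) = {a, b}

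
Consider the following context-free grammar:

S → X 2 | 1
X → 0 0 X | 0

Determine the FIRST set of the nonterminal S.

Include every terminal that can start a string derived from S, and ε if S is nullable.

We compute FIRST(S) using the standard algorithm.
FIRST(S) = {0, 1}
FIRST(X) = {0}
Therefore, FIRST(S) = {0, 1}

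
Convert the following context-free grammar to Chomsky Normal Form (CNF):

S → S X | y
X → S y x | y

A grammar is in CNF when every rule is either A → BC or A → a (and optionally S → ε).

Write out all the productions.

S → y; TY → y; TX → x; X → y; S → S X; X → S X0; X0 → TY TX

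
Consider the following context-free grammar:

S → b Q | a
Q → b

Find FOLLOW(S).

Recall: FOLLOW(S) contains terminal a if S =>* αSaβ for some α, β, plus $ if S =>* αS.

We compute FOLLOW(S) using the standard algorithm.
FOLLOW(S) starts with {$}.
FIRST(Q) = {b}
FIRST(S) = {a, b}
FOLLOW(Q) = {$}
FOLLOW(S) = {$}
Therefore, FOLLOW(S) = {$}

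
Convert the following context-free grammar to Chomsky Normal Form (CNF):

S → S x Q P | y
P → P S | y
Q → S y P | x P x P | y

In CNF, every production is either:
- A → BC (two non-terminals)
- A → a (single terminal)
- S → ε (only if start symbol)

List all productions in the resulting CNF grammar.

TX → x; S → y; P → y; TY → y; Q → y; S → S X0; X0 → TX X1; X1 → Q P; P → P S; Q → S X2; X2 → TY P; Q → TX X3; X3 → P X4; X4 → TX P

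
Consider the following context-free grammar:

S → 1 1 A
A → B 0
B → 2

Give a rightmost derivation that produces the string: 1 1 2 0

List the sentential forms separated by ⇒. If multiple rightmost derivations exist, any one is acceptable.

S ⇒ 1 1 A ⇒ 1 1 B 0 ⇒ 1 1 2 0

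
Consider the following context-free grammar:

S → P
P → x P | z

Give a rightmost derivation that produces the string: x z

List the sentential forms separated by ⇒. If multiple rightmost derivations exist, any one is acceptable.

S ⇒ P ⇒ x P ⇒ x z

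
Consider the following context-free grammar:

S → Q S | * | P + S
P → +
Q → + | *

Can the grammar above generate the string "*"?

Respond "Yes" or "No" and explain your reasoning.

Yes - a valid derivation exists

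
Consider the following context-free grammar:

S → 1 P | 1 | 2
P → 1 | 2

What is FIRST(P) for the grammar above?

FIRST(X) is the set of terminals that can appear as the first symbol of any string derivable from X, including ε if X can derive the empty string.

We compute FIRST(P) using the standard algorithm.
FIRST(P) = {1, 2}
FIRST(S) = {1, 2}
Therefore, FIRST(P) = {1, 2}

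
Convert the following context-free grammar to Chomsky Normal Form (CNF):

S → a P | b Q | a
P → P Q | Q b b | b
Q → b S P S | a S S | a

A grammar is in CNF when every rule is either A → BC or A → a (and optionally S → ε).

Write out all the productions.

TA → a; TB → b; S → a; P → b; Q → a; S → TA P; S → TB Q; P → P Q; P → Q X0; X0 → TB TB; Q → TB X1; X1 → S X2; X2 → P S; Q → TA X3; X3 → S S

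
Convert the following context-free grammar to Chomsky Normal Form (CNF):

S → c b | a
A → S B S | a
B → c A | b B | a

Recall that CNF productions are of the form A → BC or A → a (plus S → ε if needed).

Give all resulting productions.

TC → c; TB → b; S → a; A → a; B → a; S → TC TB; A → S X0; X0 → B S; B → TC A; B → TB B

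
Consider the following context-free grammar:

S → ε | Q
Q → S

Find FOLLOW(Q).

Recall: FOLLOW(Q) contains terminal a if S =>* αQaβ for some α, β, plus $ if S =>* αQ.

We compute FOLLOW(Q) using the standard algorithm.
FOLLOW(S) starts with {$}.
FIRST(Q) = {ε}
FIRST(S) = {ε}
FOLLOW(Q) = {$}
FOLLOW(S) = {$}
Therefore, FOLLOW(Q) = {$}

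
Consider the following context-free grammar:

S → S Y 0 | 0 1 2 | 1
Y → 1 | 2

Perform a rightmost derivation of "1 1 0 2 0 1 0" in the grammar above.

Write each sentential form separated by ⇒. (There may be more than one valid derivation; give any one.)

S ⇒ S Y 0 ⇒ S 1 0 ⇒ S Y 0 1 0 ⇒ S 2 0 1 0 ⇒ S Y 0 2 0 1 0 ⇒ S 1 0 2 0 1 0 ⇒ 1 1 0 2 0 1 0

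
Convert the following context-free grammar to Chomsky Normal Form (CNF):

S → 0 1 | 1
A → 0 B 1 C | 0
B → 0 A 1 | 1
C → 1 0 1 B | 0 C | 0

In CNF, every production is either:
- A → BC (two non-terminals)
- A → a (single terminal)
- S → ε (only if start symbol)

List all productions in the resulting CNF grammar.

T0 → 0; T1 → 1; S → 1; A → 0; B → 1; C → 0; S → T0 T1; A → T0 X0; X0 → B X1; X1 → T1 C; B → T0 X2; X2 → A T1; C → T1 X3; X3 → T0 X4; X4 → T1 B; C → T0 C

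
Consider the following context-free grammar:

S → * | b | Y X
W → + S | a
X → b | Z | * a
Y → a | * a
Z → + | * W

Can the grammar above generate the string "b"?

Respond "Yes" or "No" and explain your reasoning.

Yes - a valid derivation exists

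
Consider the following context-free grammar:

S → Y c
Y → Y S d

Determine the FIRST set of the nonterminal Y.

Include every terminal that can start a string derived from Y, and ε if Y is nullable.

We compute FIRST(Y) using the standard algorithm.
FIRST(S) = {}
FIRST(Y) = {}
Therefore, FIRST(Y) = {}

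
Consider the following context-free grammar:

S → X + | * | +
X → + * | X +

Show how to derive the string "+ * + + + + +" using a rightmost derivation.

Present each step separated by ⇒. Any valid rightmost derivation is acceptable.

S ⇒ X + ⇒ X + + ⇒ X + + + ⇒ X + + + + ⇒ X + + + + + ⇒ + * + + + + +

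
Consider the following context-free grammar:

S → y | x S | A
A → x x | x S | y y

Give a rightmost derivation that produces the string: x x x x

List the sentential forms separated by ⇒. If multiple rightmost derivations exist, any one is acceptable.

S ⇒ x S ⇒ x x S ⇒ x x A ⇒ x x x x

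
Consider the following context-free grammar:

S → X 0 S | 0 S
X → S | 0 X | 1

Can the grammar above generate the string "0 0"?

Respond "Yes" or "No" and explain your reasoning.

No - no valid derivation exists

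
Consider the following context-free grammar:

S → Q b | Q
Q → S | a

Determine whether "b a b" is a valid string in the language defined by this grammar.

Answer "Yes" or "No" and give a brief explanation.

No - no valid derivation exists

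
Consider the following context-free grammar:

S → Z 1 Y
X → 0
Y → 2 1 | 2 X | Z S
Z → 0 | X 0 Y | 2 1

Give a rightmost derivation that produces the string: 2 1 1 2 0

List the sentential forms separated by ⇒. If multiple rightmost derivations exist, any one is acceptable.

S ⇒ Z 1 Y ⇒ Z 1 2 X ⇒ Z 1 2 0 ⇒ 2 1 1 2 0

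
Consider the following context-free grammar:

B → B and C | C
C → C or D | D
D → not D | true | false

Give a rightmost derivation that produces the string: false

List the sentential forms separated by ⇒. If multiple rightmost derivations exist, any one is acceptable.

B ⇒ C ⇒ D ⇒ false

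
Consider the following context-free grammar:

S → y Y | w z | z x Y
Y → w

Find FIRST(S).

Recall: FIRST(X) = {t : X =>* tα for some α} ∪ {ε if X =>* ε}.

We compute FIRST(S) using the standard algorithm.
FIRST(S) = {w, y, z}
FIRST(Y) = {w}
Therefore, FIRST(S) = {w, y, z}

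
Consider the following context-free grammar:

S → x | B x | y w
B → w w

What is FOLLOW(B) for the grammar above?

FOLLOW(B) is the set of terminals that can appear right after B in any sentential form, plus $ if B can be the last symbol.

We compute FOLLOW(B) using the standard algorithm.
FOLLOW(S) starts with {$}.
FIRST(B) = {w}
FIRST(S) = {w, x, y}
FOLLOW(B) = {x}
FOLLOW(S) = {$}
Therefore, FOLLOW(B) = {x}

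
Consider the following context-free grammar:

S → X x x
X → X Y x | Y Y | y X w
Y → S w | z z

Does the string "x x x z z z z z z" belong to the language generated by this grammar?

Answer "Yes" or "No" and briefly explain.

No - no valid derivation exists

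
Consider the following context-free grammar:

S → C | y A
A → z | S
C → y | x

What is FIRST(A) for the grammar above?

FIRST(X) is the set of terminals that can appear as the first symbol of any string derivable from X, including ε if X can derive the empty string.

We compute FIRST(A) using the standard algorithm.
FIRST(A) = {x, y, z}
FIRST(C) = {x, y}
FIRST(S) = {x, y}
Therefore, FIRST(A) = {x, y, z}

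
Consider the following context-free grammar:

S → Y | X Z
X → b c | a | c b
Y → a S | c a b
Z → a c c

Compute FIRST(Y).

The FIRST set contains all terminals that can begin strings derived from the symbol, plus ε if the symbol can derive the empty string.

We compute FIRST(Y) using the standard algorithm.
FIRST(S) = {a, b, c}
FIRST(X) = {a, b, c}
FIRST(Y) = {a, c}
FIRST(Z) = {a}
Therefore, FIRST(Y) = {a, c}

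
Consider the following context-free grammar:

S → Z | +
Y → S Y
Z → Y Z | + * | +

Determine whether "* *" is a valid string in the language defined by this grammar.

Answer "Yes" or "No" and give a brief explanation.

No - no valid derivation exists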